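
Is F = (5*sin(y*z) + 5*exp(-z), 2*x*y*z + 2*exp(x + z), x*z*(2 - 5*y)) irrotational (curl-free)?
No, ∇×F = (-2*x*y - 5*x*z - 2*exp(x + z), 5*y*z + 5*y*cos(y*z) - 2*z - 5*exp(-z), 2*y*z - 5*z*cos(y*z) + 2*exp(x + z))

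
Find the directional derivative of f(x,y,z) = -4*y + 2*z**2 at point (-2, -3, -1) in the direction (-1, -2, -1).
2*sqrt(6)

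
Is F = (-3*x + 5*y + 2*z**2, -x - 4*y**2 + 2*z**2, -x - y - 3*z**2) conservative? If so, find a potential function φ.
No, ∇×F = (-4*z - 1, 4*z + 1, -6) ≠ 0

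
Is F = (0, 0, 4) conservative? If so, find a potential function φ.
Yes, F is conservative. φ = 4*z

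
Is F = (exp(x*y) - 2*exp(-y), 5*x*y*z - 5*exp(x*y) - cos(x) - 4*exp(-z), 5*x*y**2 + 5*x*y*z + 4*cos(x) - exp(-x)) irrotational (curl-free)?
No, ∇×F = ((5*x*(y + z)*exp(z) - 4)*exp(-z), -5*y**2 - 5*y*z + 4*sin(x) - exp(-x), -x*exp(x*y) + 5*y*z - 5*y*exp(x*y) + sin(x) - 2*exp(-y))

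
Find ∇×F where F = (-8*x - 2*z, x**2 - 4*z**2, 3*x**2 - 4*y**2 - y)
(-8*y + 8*z - 1, -6*x - 2, 2*x)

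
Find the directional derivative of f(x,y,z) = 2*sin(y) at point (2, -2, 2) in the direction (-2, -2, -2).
-2*sqrt(3)*cos(2)/3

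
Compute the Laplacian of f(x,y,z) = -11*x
0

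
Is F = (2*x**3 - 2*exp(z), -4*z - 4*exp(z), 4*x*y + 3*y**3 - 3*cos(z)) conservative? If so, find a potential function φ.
No, ∇×F = (4*x + 9*y**2 + 4*exp(z) + 4, -4*y - 2*exp(z), 0) ≠ 0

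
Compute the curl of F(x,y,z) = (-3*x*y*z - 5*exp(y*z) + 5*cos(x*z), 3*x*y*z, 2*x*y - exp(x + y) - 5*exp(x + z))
(-3*x*y + 2*x - exp(x + y), -3*x*y - 5*x*sin(x*z) - 5*y*exp(y*z) - 2*y + exp(x + y) + 5*exp(x + z), z*(3*x + 3*y + 5*exp(y*z)))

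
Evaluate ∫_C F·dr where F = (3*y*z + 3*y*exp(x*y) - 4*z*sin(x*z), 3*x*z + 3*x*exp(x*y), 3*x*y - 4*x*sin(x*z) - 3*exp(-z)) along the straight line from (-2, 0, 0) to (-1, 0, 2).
-7 + 4*cos(2) + 3*exp(-2)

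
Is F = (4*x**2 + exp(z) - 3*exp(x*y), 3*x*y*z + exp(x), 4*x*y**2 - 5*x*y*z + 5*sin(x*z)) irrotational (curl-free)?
No, ∇×F = (5*x*(y - z), -4*y**2 + 5*y*z - 5*z*cos(x*z) + exp(z), 3*x*exp(x*y) + 3*y*z + exp(x))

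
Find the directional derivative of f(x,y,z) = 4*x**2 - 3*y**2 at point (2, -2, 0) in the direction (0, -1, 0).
-12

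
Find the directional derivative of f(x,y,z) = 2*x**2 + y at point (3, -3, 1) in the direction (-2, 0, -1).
-24*sqrt(5)/5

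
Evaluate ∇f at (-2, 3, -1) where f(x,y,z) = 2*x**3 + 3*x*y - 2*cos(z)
(33, -6, -2*sin(1))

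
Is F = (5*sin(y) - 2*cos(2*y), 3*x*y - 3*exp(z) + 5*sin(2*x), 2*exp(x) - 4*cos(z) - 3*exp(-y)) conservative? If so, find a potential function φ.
No, ∇×F = (3*exp(z) + 3*exp(-y), -2*exp(x), 3*y - 4*sin(2*y) + 10*cos(2*x) - 5*cos(y)) ≠ 0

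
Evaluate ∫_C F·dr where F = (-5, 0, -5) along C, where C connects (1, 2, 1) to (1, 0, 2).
-5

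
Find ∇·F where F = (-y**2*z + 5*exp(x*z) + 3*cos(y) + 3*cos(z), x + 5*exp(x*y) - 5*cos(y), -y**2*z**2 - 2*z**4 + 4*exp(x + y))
5*x*exp(x*y) - 2*y**2*z - 8*z**3 + 5*z*exp(x*z) + 5*sin(y)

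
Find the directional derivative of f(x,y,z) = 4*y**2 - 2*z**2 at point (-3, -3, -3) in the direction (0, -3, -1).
6*sqrt(10)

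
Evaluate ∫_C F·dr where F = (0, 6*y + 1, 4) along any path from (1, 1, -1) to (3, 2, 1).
18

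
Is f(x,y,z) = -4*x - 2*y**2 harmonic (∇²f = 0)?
No, ∇²f = -4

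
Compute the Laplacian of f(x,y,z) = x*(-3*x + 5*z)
-6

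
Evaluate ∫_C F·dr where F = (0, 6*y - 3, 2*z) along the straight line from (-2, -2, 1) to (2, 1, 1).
-18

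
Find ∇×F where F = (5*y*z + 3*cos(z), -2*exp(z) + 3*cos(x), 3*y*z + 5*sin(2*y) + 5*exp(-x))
(3*z + 2*exp(z) + 10*cos(2*y), 5*y - 3*sin(z) + 5*exp(-x), -5*z - 3*sin(x))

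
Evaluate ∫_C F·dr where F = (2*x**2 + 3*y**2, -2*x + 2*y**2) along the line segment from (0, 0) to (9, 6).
900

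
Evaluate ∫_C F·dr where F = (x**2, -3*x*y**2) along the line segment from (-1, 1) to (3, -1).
34/3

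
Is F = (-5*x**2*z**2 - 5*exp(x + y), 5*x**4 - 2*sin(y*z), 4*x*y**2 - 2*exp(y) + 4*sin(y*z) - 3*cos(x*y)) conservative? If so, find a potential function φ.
No, ∇×F = (8*x*y + 3*x*sin(x*y) + 2*y*cos(y*z) + 4*z*cos(y*z) - 2*exp(y), -10*x**2*z - 4*y**2 - 3*y*sin(x*y), 20*x**3 + 5*exp(x + y)) ≠ 0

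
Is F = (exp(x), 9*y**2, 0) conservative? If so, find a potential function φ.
Yes, F is conservative. φ = 3*y**3 + exp(x)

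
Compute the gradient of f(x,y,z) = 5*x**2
(10*x, 0, 0)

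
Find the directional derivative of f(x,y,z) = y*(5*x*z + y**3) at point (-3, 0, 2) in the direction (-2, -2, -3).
60*sqrt(17)/17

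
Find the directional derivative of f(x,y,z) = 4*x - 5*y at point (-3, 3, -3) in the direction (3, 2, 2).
2*sqrt(17)/17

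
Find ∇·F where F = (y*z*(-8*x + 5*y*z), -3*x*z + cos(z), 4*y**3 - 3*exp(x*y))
-8*y*z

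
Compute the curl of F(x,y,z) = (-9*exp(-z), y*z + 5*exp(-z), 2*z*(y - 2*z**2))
(-y + 2*z + 5*exp(-z), 9*exp(-z), 0)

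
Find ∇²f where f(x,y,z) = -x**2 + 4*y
-2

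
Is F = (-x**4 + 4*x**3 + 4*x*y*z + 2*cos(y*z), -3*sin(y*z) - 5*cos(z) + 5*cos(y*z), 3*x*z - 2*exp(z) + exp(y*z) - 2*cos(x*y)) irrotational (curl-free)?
No, ∇×F = (2*x*sin(x*y) + 5*y*sin(y*z) + 3*y*cos(y*z) + z*exp(y*z) - 5*sin(z), 4*x*y - 2*y*sin(x*y) - 2*y*sin(y*z) - 3*z, 2*z*(-2*x + sin(y*z)))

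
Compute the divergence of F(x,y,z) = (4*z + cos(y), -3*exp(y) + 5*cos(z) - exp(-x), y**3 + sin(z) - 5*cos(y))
-3*exp(y) + cos(z)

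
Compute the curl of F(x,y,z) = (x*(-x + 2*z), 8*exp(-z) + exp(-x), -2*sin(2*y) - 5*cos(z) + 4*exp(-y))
(-4*cos(2*y) + 8*exp(-z) - 4*exp(-y), 2*x, -exp(-x))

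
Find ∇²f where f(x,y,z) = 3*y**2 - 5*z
6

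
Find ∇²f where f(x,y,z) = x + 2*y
0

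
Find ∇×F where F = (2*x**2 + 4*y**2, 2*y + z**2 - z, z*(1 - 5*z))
(1 - 2*z, 0, -8*y)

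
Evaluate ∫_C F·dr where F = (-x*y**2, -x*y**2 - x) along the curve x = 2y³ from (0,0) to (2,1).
-7/3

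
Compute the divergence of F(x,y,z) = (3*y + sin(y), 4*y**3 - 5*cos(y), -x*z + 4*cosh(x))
-x + 12*y**2 + 5*sin(y)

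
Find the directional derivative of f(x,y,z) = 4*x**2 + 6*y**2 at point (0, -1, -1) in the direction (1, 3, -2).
-18*sqrt(14)/7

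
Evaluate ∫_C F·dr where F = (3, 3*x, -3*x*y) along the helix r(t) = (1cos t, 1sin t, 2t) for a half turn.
-6 + 3*pi/2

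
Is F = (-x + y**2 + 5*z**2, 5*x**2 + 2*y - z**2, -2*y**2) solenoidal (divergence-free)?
No, ∇·F = 1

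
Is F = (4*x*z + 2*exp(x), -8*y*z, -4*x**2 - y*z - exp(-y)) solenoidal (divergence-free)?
No, ∇·F = -y - 4*z + 2*exp(x)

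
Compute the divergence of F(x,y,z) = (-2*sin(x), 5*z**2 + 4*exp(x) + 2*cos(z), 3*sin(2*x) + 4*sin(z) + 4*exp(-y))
-2*cos(x) + 4*cos(z)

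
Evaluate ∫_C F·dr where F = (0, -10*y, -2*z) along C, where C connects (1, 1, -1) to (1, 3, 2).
-43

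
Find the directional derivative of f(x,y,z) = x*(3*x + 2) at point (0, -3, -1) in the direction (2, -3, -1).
2*sqrt(14)/7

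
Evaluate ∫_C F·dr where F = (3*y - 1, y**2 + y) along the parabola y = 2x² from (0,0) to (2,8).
650/3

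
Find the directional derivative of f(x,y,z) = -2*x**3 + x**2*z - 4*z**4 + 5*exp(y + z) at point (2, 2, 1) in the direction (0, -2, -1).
sqrt(5)*(12/5 - 3*exp(3))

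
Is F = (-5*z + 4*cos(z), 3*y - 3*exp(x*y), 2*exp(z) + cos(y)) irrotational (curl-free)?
No, ∇×F = (-sin(y), -4*sin(z) - 5, -3*y*exp(x*y))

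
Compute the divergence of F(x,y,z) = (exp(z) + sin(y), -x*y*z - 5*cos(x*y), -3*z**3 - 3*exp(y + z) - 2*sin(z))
-x*z + 5*x*sin(x*y) - 9*z**2 - 3*exp(y + z) - 2*cos(z)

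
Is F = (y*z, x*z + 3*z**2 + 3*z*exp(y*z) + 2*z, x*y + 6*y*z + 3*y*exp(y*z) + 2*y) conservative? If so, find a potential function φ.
Yes, F is conservative. φ = x*y*z + 3*y*z**2 + 2*y*z + 3*exp(y*z)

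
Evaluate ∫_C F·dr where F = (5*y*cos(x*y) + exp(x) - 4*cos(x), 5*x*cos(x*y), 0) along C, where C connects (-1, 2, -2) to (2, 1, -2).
-4*sin(1) - exp(-1) + 6*sin(2) + exp(2)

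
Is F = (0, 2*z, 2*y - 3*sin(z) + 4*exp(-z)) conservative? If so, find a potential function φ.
Yes, F is conservative. φ = 2*y*z + 3*cos(z) - 4*exp(-z)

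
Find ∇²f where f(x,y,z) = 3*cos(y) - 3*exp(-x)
-3*cos(y) - 3*exp(-x)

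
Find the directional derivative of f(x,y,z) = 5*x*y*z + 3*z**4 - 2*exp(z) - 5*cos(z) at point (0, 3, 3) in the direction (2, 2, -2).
sqrt(3)*(-279 - 5*sin(3) + 2*exp(3))/3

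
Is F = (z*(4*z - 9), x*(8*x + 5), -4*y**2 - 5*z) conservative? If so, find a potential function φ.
No, ∇×F = (-8*y, 8*z - 9, 16*x + 5) ≠ 0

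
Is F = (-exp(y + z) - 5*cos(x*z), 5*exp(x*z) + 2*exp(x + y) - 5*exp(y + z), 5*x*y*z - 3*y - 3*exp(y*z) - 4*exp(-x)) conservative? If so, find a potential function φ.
No, ∇×F = (5*x*z - 5*x*exp(x*z) - 3*z*exp(y*z) + 5*exp(y + z) - 3, 5*x*sin(x*z) - 5*y*z - exp(y + z) - 4*exp(-x), 5*z*exp(x*z) + 2*exp(x + y) + exp(y + z)) ≠ 0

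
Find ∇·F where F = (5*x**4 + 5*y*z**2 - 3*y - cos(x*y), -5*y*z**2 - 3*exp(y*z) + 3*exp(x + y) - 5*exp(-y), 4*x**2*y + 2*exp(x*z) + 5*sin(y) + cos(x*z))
20*x**3 + 2*x*exp(x*z) - x*sin(x*z) + y*sin(x*y) - 5*z**2 - 3*z*exp(y*z) + 3*exp(x + y) + 5*exp(-y)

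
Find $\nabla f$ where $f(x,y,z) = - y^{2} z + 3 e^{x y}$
(3*y*exp(x*y), 3*x*exp(x*y) - 2*y*z, -y**2)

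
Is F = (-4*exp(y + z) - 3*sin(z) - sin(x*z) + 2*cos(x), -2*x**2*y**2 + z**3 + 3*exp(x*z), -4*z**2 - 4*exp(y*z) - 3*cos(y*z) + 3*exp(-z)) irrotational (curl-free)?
No, ∇×F = (-3*x*exp(x*z) - 3*z**2 - 4*z*exp(y*z) + 3*z*sin(y*z), -x*cos(x*z) - 4*exp(y + z) - 3*cos(z), -4*x*y**2 + 3*z*exp(x*z) + 4*exp(y + z))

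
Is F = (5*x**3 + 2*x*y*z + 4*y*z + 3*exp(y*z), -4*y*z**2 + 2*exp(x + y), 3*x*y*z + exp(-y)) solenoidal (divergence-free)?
No, ∇·F = 15*x**2 + 3*x*y + 2*y*z - 4*z**2 + 2*exp(x + y)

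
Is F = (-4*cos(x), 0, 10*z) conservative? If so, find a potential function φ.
Yes, F is conservative. φ = 5*z**2 - 4*sin(x)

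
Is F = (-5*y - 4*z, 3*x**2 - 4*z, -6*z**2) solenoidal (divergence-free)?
No, ∇·F = -12*z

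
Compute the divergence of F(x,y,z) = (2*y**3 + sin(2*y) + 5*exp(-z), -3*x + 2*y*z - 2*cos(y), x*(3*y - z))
-x + 2*z + 2*sin(y)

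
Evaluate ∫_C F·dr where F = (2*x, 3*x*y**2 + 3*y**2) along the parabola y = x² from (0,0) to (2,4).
1244/7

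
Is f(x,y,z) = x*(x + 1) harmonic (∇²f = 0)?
No, ∇²f = 2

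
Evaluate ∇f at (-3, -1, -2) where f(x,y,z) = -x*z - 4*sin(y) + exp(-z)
(2, -4*cos(1), 3 - exp(2))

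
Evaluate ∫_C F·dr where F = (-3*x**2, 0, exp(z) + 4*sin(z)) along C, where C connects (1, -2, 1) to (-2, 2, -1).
9 - 2*sinh(1)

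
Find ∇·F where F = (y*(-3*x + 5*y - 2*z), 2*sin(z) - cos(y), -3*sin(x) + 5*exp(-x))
-3*y + sin(y)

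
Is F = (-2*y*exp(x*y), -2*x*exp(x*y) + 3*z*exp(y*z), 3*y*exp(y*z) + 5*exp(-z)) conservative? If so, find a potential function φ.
Yes, F is conservative. φ = -2*exp(x*y) + 3*exp(y*z) - 5*exp(-z)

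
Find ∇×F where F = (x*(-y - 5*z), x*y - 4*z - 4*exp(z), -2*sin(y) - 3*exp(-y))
(4*exp(z) - 2*cos(y) + 4 + 3*exp(-y), -5*x, x + y)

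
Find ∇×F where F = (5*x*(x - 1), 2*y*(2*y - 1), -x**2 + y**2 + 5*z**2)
(2*y, 2*x, 0)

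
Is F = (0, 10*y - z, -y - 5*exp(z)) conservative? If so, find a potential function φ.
Yes, F is conservative. φ = 5*y**2 - y*z - 5*exp(z)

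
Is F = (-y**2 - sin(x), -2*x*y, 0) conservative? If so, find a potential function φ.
Yes, F is conservative. φ = -x*y**2 + cos(x)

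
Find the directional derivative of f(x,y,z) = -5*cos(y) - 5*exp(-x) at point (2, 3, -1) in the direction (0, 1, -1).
5*sqrt(2)*sin(3)/2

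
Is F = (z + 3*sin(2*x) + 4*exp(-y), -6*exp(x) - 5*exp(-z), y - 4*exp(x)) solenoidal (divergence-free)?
No, ∇·F = 6*cos(2*x)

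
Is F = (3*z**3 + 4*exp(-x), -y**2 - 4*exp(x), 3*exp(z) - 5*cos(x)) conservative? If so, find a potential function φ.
No, ∇×F = (0, 9*z**2 - 5*sin(x), -4*exp(x)) ≠ 0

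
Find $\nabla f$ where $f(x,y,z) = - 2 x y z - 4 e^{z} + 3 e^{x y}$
(y*(-2*z + 3*exp(x*y)), x*(-2*z + 3*exp(x*y)), -2*x*y - 4*exp(z))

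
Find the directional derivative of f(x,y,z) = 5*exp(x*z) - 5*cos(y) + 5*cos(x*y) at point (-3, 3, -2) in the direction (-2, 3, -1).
5*sqrt(14)*(-15*sin(9) + 3*sin(3) + 7*exp(6))/14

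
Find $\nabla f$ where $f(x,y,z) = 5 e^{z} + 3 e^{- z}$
(0, 0, 5*exp(z) - 3*exp(-z))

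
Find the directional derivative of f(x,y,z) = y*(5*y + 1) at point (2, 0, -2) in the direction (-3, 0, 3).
0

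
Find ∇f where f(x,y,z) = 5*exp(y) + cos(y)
(0, 5*exp(y) - sin(y), 0)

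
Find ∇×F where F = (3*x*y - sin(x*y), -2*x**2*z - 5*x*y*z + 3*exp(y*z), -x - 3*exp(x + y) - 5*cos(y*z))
(2*x**2 + 5*x*y - 3*y*exp(y*z) + 5*z*sin(y*z) - 3*exp(x + y), 3*exp(x + y) + 1, -4*x*z + x*cos(x*y) - 3*x - 5*y*z)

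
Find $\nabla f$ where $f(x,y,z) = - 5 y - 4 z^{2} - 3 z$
(0, -5, -8*z - 3)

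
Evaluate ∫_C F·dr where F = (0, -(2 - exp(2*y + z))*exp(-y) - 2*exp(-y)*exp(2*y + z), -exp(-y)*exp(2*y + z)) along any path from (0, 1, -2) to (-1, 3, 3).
(-exp(9) - exp(2) + 2)*exp(-3)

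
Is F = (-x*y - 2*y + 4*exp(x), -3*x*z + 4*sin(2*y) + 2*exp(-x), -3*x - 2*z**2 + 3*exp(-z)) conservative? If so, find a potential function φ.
No, ∇×F = (3*x, 3, x - 3*z + 2 - 2*exp(-x)) ≠ 0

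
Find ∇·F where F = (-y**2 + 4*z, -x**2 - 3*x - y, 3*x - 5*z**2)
-10*z - 1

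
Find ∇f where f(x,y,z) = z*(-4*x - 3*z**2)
(-4*z, 0, -4*x - 9*z**2)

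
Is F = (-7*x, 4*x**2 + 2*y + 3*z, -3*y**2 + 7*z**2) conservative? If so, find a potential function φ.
No, ∇×F = (-6*y - 3, 0, 8*x) ≠ 0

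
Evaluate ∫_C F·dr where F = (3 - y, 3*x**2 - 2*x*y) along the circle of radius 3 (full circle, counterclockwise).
9*pi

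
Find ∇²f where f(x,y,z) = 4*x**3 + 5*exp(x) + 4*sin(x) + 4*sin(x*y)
-4*x**2*sin(x*y) + 24*x - 4*y**2*sin(x*y) + 5*exp(x) - 4*sin(x)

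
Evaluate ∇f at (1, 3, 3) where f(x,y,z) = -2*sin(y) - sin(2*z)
(0, -2*cos(3), -2*cos(6))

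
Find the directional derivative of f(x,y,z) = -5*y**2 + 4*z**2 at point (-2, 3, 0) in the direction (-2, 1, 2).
-10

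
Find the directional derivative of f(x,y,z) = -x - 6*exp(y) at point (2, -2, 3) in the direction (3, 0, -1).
-3*sqrt(10)/10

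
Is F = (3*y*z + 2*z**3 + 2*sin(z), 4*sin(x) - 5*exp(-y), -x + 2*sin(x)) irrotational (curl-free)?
No, ∇×F = (0, 3*y + 6*z**2 - 2*cos(x) + 2*cos(z) + 1, -3*z + 4*cos(x))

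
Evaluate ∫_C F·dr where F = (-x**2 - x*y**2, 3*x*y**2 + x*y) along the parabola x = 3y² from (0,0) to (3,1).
-189/20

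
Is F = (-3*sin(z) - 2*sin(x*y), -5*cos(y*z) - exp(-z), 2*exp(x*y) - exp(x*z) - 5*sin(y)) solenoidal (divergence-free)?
No, ∇·F = -x*exp(x*z) - 2*y*cos(x*y) + 5*z*sin(y*z)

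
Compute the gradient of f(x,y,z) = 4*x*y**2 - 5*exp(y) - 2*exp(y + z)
(4*y**2, 8*x*y - 5*exp(y) - 2*exp(y + z), -2*exp(y + z))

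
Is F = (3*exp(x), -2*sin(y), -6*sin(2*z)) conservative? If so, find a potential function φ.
Yes, F is conservative. φ = 3*exp(x) + 2*cos(y) + 3*cos(2*z)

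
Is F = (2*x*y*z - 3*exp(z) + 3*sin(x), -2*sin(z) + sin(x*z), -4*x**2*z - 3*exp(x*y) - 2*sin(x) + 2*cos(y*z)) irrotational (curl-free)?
No, ∇×F = (-3*x*exp(x*y) - x*cos(x*z) - 2*z*sin(y*z) + 2*cos(z), 2*x*y + 8*x*z + 3*y*exp(x*y) - 3*exp(z) + 2*cos(x), z*(-2*x + cos(x*z)))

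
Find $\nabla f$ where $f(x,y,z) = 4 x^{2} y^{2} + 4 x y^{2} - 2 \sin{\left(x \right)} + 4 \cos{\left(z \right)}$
(8*x*y**2 + 4*y**2 - 2*cos(x), 8*x*y*(x + 1), -4*sin(z))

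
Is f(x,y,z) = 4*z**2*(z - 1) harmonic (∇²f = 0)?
No, ∇²f = 24*z - 8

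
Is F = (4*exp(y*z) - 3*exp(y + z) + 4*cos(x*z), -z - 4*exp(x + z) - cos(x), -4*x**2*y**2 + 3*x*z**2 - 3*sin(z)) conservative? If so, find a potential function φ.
No, ∇×F = (-8*x**2*y + 4*exp(x + z) + 1, 8*x*y**2 - 4*x*sin(x*z) + 4*y*exp(y*z) - 3*z**2 - 3*exp(y + z), -4*z*exp(y*z) - 4*exp(x + z) + 3*exp(y + z) + sin(x)) ≠ 0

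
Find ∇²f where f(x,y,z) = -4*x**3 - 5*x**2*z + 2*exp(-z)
-24*x - 10*z + 2*exp(-z)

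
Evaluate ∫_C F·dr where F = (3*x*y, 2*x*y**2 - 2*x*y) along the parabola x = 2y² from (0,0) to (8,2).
816/5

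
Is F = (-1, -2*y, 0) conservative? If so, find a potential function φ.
Yes, F is conservative. φ = -x - y**2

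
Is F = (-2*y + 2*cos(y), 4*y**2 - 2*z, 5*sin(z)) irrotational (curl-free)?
No, ∇×F = (2, 0, 2*sin(y) + 2)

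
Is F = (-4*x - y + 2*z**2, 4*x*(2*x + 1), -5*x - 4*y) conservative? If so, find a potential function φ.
No, ∇×F = (-4, 4*z + 5, 16*x + 5) ≠ 0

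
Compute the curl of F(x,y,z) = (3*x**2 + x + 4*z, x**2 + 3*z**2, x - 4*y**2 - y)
(-8*y - 6*z - 1, 3, 2*x)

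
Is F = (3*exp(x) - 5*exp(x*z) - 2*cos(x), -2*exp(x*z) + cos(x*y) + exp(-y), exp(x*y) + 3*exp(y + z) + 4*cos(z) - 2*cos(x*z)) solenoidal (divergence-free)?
No, ∇·F = -x*sin(x*y) + 2*x*sin(x*z) - 5*z*exp(x*z) + 3*exp(x) + 3*exp(y + z) + 2*sin(x) - 4*sin(z) - exp(-y)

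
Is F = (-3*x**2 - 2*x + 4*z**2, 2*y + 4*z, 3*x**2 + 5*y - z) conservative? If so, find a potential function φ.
No, ∇×F = (1, -6*x + 8*z, 0) ≠ 0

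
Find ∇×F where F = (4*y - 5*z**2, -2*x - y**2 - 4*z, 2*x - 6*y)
(-2, -10*z - 2, -6)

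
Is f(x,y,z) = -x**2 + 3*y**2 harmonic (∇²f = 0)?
No, ∇²f = 4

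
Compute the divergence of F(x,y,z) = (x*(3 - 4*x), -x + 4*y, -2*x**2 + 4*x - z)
6 - 8*x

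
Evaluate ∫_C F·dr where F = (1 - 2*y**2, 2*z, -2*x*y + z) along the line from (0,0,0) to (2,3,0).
-10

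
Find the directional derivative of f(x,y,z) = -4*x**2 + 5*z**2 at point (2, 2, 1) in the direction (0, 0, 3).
10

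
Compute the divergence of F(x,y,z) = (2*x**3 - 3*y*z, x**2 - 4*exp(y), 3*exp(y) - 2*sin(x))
6*x**2 - 4*exp(y)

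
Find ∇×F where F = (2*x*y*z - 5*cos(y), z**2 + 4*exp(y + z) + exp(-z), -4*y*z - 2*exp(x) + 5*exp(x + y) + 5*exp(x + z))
(((-6*z + 5*exp(x + y) - 4*exp(y + z))*exp(z) + 1)*exp(-z), 2*x*y + 2*exp(x) - 5*exp(x + y) - 5*exp(x + z), -2*x*z - 5*sin(y))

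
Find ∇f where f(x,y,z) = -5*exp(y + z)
(0, -5*exp(y + z), -5*exp(y + z))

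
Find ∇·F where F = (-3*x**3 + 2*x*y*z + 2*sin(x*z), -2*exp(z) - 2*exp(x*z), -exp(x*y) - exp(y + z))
-9*x**2 + 2*y*z + 2*z*cos(x*z) - exp(y + z)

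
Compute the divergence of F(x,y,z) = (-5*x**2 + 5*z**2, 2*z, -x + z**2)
-10*x + 2*z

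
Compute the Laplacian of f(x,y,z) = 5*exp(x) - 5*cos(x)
5*exp(x) + 5*cos(x)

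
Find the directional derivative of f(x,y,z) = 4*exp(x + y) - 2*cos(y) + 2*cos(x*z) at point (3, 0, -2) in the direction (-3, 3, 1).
18*sqrt(19)*sin(6)/19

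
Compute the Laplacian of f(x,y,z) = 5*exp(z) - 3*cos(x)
5*exp(z) + 3*cos(x)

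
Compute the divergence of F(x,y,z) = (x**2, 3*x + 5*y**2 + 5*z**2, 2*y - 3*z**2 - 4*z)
2*x + 10*y - 6*z - 4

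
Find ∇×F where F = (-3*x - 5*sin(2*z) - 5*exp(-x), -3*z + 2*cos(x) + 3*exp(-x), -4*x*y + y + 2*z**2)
(4 - 4*x, 4*y - 10*cos(2*z), -2*sin(x) - 3*exp(-x))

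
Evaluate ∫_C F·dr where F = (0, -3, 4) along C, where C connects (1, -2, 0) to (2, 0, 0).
-6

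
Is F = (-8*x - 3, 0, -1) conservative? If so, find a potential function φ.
Yes, F is conservative. φ = -4*x**2 - 3*x - z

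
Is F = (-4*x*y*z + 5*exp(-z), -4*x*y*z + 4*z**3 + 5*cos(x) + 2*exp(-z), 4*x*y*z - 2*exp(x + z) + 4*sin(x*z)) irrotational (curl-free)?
No, ∇×F = (4*x*y + 4*x*z - 12*z**2 + 2*exp(-z), -4*x*y - 4*y*z - 4*z*cos(x*z) + 2*exp(x + z) - 5*exp(-z), 4*x*z - 4*y*z - 5*sin(x))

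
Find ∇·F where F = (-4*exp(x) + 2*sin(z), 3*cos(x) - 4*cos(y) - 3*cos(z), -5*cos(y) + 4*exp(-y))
-4*exp(x) + 4*sin(y)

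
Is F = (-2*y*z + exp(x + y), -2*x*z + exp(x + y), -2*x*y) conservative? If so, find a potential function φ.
Yes, F is conservative. φ = -2*x*y*z + exp(x + y)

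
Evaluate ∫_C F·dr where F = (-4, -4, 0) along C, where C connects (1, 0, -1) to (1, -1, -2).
4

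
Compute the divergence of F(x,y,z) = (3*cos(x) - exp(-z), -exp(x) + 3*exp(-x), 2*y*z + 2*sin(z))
2*y - 3*sin(x) + 2*cos(z)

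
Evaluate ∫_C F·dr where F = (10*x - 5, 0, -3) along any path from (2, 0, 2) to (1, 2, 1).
-7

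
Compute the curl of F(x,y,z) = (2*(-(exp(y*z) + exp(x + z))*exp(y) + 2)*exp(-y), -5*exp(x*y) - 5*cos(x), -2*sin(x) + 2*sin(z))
(0, -2*y*exp(y*z) - 2*exp(x + z) + 2*cos(x), -5*y*exp(x*y) + 2*z*exp(y*z) + 5*sin(x) + 4*exp(-y))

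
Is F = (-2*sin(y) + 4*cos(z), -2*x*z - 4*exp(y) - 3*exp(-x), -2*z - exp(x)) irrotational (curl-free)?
No, ∇×F = (2*x, exp(x) - 4*sin(z), -2*z + 2*cos(y) + 3*exp(-x))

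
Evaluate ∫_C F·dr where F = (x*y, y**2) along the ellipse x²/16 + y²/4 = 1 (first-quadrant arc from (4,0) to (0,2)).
-8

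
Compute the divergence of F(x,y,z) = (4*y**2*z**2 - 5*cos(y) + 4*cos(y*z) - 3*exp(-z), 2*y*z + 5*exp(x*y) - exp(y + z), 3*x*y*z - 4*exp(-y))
3*x*y + 5*x*exp(x*y) + 2*z - exp(y + z)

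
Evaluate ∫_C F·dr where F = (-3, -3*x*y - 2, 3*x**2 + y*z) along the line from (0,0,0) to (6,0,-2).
-90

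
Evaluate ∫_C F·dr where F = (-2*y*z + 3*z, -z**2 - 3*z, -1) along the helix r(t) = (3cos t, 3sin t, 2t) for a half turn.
4*pi + 36 + 9*pi**2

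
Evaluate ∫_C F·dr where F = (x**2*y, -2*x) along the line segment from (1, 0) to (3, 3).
5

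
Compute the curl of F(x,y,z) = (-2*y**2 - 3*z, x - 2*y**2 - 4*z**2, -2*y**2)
(-4*y + 8*z, -3, 4*y + 1)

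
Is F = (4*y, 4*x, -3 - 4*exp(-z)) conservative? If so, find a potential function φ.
Yes, F is conservative. φ = 4*x*y - 3*z + 4*exp(-z)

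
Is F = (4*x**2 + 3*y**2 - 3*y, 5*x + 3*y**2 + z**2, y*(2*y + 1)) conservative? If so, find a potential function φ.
No, ∇×F = (4*y - 2*z + 1, 0, 8 - 6*y) ≠ 0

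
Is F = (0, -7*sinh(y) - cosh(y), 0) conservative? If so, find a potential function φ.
Yes, F is conservative. φ = -sinh(y) - 7*cosh(y)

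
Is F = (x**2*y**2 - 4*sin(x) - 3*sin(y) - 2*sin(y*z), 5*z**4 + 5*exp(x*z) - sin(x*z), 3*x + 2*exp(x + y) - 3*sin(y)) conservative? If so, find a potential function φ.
No, ∇×F = (-5*x*exp(x*z) + x*cos(x*z) - 20*z**3 + 2*exp(x + y) - 3*cos(y), -2*y*cos(y*z) - 2*exp(x + y) - 3, -2*x**2*y + 5*z*exp(x*z) - z*cos(x*z) + 2*z*cos(y*z) + 3*cos(y)) ≠ 0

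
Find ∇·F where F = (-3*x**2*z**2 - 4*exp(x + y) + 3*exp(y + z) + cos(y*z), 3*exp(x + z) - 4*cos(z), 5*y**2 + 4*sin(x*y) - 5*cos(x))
-6*x*z**2 - 4*exp(x + y)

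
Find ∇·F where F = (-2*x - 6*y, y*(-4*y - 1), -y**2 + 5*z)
2 - 8*y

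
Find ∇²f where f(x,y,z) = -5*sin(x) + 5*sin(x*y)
-5*x**2*sin(x*y) - 5*y**2*sin(x*y) + 5*sin(x)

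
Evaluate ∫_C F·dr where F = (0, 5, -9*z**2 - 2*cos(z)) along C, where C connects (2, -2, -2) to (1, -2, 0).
-24 - 2*sin(2)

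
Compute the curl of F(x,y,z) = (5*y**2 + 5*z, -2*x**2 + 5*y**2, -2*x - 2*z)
(0, 7, -4*x - 10*y)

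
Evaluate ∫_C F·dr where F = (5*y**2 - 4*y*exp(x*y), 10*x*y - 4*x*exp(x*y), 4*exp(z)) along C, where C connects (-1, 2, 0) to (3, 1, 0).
-4*exp(3) + 4*exp(-2) + 35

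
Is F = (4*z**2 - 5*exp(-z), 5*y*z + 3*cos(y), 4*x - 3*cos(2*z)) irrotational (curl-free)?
No, ∇×F = (-5*y, 8*z - 4 + 5*exp(-z), 0)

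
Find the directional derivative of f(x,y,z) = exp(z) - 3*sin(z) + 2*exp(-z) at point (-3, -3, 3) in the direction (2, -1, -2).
-2*sinh(3) + 2*cos(3) + 2*cosh(3)/3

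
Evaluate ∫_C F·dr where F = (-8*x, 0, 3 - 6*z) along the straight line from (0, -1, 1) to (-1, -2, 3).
-22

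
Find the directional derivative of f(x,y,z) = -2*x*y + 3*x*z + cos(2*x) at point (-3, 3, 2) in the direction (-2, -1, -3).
sqrt(14)*(21 - 4*sin(6))/14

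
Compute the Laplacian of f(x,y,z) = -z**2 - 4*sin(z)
4*sin(z) - 2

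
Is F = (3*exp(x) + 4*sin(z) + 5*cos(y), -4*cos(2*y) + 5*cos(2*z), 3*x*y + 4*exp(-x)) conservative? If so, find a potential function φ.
No, ∇×F = (3*x + 10*sin(2*z), -3*y + 4*cos(z) + 4*exp(-x), 5*sin(y)) ≠ 0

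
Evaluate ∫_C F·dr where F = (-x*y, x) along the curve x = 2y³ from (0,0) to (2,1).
-17/14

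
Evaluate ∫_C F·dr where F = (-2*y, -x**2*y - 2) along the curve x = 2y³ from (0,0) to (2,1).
-11/2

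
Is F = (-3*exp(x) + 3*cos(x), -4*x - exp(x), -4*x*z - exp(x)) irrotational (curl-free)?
No, ∇×F = (0, 4*z + exp(x), -exp(x) - 4)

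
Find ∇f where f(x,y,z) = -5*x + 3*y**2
(-5, 6*y, 0)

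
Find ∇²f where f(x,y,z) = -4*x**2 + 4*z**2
0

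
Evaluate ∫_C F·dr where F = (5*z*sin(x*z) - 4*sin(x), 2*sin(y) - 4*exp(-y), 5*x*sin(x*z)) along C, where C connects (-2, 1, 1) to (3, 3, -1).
-4*exp(-1) + cos(2) + 4*exp(-3) + 2*cos(1) - 3*cos(3)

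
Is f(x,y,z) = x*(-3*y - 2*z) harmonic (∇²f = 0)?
Yes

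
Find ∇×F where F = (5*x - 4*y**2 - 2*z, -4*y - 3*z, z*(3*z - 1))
(3, -2, 8*y)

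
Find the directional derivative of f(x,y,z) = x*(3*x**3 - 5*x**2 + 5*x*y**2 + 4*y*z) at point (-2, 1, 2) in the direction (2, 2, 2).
-152*sqrt(3)/3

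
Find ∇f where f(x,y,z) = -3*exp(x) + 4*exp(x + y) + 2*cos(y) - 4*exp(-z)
((4*exp(y) - 3)*exp(x), 4*exp(x + y) - 2*sin(y), 4*exp(-z))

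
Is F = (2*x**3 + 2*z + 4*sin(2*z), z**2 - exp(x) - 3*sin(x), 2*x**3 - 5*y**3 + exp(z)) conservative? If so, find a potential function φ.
No, ∇×F = (-15*y**2 - 2*z, -6*x**2 + 8*cos(2*z) + 2, -exp(x) - 3*cos(x)) ≠ 0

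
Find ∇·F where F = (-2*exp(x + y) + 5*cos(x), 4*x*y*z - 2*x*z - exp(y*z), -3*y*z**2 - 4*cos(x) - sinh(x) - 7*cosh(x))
4*x*z - 6*y*z - z*exp(y*z) - 2*exp(x + y) - 5*sin(x)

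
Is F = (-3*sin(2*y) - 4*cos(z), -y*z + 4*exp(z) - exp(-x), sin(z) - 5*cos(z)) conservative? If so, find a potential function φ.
No, ∇×F = (y - 4*exp(z), 4*sin(z), 6*cos(2*y) + exp(-x)) ≠ 0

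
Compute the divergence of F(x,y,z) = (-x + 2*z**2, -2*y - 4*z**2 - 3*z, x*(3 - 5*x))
-3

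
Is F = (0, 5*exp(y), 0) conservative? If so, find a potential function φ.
Yes, F is conservative. φ = 5*exp(y)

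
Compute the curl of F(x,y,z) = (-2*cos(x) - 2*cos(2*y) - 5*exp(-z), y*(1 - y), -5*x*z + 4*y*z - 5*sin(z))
(4*z, 5*z + 5*exp(-z), -4*sin(2*y))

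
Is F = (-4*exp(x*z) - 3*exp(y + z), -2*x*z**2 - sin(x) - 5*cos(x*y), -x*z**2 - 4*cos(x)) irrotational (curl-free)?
No, ∇×F = (4*x*z, -4*x*exp(x*z) + z**2 - 3*exp(y + z) - 4*sin(x), 5*y*sin(x*y) - 2*z**2 + 3*exp(y + z) - cos(x))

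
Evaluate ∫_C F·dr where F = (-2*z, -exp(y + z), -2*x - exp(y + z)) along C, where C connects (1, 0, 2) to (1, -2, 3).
-E - 2 + exp(2)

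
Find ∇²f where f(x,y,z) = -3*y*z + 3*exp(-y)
3*exp(-y)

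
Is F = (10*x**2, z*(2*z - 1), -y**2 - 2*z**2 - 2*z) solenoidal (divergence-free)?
No, ∇·F = 20*x - 4*z - 2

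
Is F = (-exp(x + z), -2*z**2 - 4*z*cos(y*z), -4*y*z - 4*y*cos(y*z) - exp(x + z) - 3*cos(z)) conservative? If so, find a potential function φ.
Yes, F is conservative. φ = -2*y*z**2 - exp(x + z) - 3*sin(z) - 4*sin(y*z)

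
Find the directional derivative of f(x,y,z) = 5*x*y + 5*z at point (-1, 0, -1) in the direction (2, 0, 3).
15*sqrt(13)/13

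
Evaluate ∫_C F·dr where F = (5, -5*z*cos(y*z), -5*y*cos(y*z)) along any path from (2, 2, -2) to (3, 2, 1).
-5*sin(2) - 5*sin(4) + 5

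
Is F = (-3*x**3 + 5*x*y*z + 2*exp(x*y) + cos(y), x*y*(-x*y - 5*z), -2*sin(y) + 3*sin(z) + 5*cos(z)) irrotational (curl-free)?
No, ∇×F = (5*x*y - 2*cos(y), 5*x*y, -2*x*y**2 - 5*x*z - 2*x*exp(x*y) - 5*y*z + sin(y))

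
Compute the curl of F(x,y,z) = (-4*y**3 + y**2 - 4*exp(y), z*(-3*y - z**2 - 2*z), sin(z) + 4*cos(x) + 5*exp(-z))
(3*y + 3*z**2 + 4*z, 4*sin(x), 12*y**2 - 2*y + 4*exp(y))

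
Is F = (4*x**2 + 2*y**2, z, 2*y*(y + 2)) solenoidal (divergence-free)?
No, ∇·F = 8*x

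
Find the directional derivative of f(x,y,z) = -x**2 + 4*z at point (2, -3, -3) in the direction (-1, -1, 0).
2*sqrt(2)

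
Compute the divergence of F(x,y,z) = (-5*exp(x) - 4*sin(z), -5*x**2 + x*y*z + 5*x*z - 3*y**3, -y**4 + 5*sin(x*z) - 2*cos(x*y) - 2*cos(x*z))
x*z + 2*x*sin(x*z) + 5*x*cos(x*z) - 9*y**2 - 5*exp(x)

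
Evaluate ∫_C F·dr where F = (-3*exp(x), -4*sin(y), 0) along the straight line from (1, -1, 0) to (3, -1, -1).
3*E*(1 - exp(2))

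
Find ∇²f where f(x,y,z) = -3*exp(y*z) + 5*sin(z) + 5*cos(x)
-3*y**2*exp(y*z) - 3*z**2*exp(y*z) - 5*sin(z) - 5*cos(x)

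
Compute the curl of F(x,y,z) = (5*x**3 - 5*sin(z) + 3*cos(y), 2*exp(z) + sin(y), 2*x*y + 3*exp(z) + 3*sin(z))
(2*x - 2*exp(z), -2*y - 5*cos(z), 3*sin(y))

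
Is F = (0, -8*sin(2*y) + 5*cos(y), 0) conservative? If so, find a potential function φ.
Yes, F is conservative. φ = 5*sin(y) + 4*cos(2*y)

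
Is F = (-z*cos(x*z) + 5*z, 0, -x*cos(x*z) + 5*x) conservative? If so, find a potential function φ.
Yes, F is conservative. φ = 5*x*z - sin(x*z)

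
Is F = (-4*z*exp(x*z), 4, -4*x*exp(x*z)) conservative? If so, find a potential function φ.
Yes, F is conservative. φ = 4*y - 4*exp(x*z)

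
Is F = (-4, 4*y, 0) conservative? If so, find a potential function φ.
Yes, F is conservative. φ = -4*x + 2*y**2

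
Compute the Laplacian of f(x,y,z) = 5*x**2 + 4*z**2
18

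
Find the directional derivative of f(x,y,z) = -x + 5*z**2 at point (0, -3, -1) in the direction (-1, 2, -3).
31*sqrt(14)/14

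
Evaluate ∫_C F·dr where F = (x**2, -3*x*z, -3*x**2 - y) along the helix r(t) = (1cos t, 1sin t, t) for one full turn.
3*pi*(-pi - 1)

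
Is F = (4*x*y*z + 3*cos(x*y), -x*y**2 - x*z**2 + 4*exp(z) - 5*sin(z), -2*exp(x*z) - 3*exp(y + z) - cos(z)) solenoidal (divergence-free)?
No, ∇·F = -2*x*y - 2*x*exp(x*z) + 4*y*z - 3*y*sin(x*y) - 3*exp(y + z) + sin(z)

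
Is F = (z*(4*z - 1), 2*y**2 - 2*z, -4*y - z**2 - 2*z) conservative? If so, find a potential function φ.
No, ∇×F = (-2, 8*z - 1, 0) ≠ 0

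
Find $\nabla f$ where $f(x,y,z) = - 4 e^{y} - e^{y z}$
(0, -z*exp(y*z) - 4*exp(y), -y*exp(y*z))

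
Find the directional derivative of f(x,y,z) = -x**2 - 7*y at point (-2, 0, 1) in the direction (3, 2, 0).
-2*sqrt(13)/13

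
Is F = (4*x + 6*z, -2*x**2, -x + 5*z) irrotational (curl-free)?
No, ∇×F = (0, 7, -4*x)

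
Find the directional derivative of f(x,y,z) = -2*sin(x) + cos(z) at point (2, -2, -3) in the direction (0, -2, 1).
sqrt(5)*sin(3)/5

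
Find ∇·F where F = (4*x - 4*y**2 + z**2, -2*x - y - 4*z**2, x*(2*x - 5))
3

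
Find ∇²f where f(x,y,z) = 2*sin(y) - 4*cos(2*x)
-2*sin(y) + 16*cos(2*x)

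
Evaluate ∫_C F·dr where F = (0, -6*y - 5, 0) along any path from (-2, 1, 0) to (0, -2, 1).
6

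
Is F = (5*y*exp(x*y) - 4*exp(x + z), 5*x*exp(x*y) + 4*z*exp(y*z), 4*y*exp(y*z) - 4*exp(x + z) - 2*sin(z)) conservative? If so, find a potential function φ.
Yes, F is conservative. φ = 5*exp(x*y) + 4*exp(y*z) - 4*exp(x + z) + 2*cos(z)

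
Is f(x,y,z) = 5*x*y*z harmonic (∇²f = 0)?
Yes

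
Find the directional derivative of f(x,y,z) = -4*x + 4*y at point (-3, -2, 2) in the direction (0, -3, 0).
-4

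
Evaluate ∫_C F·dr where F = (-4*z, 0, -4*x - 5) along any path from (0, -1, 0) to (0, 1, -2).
10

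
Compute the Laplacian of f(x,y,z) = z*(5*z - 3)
10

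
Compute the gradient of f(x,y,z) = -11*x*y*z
(-11*y*z, -11*x*z, -11*x*y)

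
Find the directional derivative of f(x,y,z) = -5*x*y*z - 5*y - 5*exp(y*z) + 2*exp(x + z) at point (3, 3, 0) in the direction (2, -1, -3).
sqrt(14)*(185 - 2*exp(3))/14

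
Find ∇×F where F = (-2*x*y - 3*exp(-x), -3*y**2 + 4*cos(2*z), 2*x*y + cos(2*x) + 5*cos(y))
(2*x - 5*sin(y) + 8*sin(2*z), -2*y + 2*sin(2*x), 2*x)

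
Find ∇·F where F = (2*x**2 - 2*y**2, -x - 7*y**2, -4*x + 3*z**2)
4*x - 14*y + 6*z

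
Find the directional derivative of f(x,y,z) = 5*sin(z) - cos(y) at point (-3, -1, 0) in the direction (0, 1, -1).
-sqrt(2)*(sin(1) + 5)/2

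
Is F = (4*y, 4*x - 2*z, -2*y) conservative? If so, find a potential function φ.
Yes, F is conservative. φ = 2*y*(2*x - z)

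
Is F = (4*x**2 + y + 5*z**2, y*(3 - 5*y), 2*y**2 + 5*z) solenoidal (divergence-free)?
No, ∇·F = 8*x - 10*y + 8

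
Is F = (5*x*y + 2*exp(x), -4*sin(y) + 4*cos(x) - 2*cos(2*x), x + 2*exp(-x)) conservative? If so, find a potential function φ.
No, ∇×F = (0, -1 + 2*exp(-x), -5*x - 4*sin(x) + 4*sin(2*x)) ≠ 0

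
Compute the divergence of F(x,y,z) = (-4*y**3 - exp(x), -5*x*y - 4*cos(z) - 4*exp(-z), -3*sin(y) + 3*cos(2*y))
-5*x - exp(x)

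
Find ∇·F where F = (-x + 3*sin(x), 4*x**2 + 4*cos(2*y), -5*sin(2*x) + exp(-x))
-8*sin(2*y) + 3*cos(x) - 1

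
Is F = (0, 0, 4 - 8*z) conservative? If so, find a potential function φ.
Yes, F is conservative. φ = 4*z*(1 - z)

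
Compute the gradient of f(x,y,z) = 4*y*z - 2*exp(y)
(0, 4*z - 2*exp(y), 4*y)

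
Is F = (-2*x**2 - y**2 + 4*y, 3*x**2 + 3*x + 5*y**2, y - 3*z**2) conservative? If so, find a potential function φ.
No, ∇×F = (1, 0, 6*x + 2*y - 1) ≠ 0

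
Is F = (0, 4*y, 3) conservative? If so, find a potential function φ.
Yes, F is conservative. φ = 2*y**2 + 3*z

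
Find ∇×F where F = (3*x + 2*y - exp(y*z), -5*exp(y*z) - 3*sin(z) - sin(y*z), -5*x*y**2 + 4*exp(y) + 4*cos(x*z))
(-10*x*y + 5*y*exp(y*z) + y*cos(y*z) + 4*exp(y) + 3*cos(z), 5*y**2 - y*exp(y*z) + 4*z*sin(x*z), z*exp(y*z) - 2)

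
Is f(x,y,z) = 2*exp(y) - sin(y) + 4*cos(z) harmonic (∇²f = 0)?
No, ∇²f = 2*exp(y) + sin(y) - 4*cos(z)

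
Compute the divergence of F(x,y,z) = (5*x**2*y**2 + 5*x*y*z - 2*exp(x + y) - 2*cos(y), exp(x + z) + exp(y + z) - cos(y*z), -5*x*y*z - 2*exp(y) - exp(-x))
10*x*y**2 - 5*x*y + 5*y*z + z*sin(y*z) - 2*exp(x + y) + exp(y + z)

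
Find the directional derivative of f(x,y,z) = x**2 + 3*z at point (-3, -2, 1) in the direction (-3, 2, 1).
3*sqrt(14)/2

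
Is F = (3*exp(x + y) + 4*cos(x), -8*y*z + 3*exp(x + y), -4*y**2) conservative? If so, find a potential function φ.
Yes, F is conservative. φ = -4*y**2*z + 3*exp(x + y) + 4*sin(x)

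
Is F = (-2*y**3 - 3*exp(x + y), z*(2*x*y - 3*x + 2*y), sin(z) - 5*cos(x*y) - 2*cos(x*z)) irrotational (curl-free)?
No, ∇×F = (-2*x*y + 5*x*sin(x*y) + 3*x - 2*y, -5*y*sin(x*y) - 2*z*sin(x*z), 6*y**2 + z*(2*y - 3) + 3*exp(x + y))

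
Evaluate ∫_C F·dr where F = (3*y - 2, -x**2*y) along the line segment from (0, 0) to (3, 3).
-51/4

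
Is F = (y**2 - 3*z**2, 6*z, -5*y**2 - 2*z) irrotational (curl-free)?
No, ∇×F = (-10*y - 6, -6*z, -2*y)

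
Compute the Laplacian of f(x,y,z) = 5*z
0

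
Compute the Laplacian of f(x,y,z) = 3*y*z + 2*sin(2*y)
-8*sin(2*y)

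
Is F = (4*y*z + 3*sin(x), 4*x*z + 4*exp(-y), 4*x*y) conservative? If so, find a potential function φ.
Yes, F is conservative. φ = 4*x*y*z - 3*cos(x) - 4*exp(-y)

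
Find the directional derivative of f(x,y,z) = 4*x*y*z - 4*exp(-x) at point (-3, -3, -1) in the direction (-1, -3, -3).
4*sqrt(19)*(-39 - exp(3))/19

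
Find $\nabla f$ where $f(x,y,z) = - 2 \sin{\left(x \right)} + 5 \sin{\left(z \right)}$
(-2*cos(x), 0, 5*cos(z))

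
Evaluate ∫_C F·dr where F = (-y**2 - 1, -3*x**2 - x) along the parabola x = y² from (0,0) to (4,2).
-508/15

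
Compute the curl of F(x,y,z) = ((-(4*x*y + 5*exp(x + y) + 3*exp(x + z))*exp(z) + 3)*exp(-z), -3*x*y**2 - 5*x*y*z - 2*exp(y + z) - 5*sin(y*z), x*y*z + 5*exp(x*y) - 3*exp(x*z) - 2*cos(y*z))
(5*x*y + x*z + 5*x*exp(x*y) + 5*y*cos(y*z) + 2*z*sin(y*z) + 2*exp(y + z), -y*z - 5*y*exp(x*y) + 3*z*exp(x*z) - 3*exp(x + z) - 3*exp(-z), 4*x - 3*y**2 - 5*y*z + 5*exp(x + y))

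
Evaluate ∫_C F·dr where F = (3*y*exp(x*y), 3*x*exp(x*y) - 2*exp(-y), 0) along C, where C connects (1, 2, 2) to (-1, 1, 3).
(-3*exp(4) - 2 + 5*E)*exp(-2)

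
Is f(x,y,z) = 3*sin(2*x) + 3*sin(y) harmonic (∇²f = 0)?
No, ∇²f = -12*sin(2*x) - 3*sin(y)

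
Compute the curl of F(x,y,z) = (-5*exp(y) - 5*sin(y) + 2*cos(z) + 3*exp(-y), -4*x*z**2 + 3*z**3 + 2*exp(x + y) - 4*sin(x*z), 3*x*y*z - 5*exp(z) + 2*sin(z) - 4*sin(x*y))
(11*x*z - 4*x*cos(x*y) + 4*x*cos(x*z) - 9*z**2, -3*y*z + 4*y*cos(x*y) - 2*sin(z), -4*z**2 - 4*z*cos(x*z) + 5*exp(y) + 2*exp(x + y) + 5*cos(y) + 3*exp(-y))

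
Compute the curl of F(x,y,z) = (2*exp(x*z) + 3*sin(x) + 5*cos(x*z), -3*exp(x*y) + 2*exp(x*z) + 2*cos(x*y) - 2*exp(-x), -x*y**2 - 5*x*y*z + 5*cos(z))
(x*(-2*y - 5*z - 2*exp(x*z)), 2*x*exp(x*z) - 5*x*sin(x*z) + y**2 + 5*y*z, -3*y*exp(x*y) - 2*y*sin(x*y) + 2*z*exp(x*z) + 2*exp(-x))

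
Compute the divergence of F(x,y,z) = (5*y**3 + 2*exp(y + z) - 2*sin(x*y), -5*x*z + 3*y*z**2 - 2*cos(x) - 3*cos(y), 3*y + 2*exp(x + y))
-2*y*cos(x*y) + 3*z**2 + 3*sin(y)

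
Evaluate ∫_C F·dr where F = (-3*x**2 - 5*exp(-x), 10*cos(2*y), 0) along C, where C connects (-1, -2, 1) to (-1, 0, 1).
5*sin(4)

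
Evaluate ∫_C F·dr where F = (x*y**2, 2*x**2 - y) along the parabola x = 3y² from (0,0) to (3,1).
61/10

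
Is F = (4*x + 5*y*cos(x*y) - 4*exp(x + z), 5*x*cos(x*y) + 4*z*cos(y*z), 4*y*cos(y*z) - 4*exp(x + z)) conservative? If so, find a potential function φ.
Yes, F is conservative. φ = 2*x**2 - 4*exp(x + z) + 5*sin(x*y) + 4*sin(y*z)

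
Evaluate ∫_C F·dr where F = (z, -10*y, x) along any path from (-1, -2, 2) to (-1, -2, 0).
2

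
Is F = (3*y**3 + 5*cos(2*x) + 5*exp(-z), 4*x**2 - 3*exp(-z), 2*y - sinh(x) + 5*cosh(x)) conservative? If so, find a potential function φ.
No, ∇×F = (2 - 3*exp(-z), -5*sinh(x) + cosh(x) - 5*exp(-z), 8*x - 9*y**2) ≠ 0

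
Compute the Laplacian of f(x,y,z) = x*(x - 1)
2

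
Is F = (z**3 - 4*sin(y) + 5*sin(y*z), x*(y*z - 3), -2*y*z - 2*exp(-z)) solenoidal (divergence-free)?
No, ∇·F = x*z - 2*y + 2*exp(-z)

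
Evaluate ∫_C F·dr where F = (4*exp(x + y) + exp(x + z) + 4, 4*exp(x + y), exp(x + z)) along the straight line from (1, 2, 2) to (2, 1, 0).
-exp(3) + 4 + exp(2)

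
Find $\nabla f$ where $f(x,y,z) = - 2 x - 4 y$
(-2, -4, 0)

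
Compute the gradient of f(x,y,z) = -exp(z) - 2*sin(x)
(-2*cos(x), 0, -exp(z))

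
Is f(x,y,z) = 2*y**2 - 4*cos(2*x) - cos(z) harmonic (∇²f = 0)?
No, ∇²f = 16*cos(2*x) + cos(z) + 4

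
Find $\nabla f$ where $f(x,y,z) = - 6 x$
(-6, 0, 0)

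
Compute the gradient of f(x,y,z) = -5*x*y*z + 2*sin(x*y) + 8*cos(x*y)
(y*(-5*z - 8*sin(x*y) + 2*cos(x*y)), x*(-5*z - 8*sin(x*y) + 2*cos(x*y)), -5*x*y)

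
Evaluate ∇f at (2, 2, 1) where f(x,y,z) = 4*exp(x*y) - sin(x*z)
(-cos(2) + 8*exp(4), 8*exp(4), -2*cos(2))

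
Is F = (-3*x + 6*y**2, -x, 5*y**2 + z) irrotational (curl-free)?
No, ∇×F = (10*y, 0, -12*y - 1)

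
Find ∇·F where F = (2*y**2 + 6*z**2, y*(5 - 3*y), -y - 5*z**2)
-6*y - 10*z + 5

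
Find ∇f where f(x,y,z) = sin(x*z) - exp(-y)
(z*cos(x*z), exp(-y), x*cos(x*z))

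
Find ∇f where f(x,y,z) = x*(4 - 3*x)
(4 - 6*x, 0, 0)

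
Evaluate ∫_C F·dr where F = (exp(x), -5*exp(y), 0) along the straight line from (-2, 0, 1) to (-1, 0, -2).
-(1 - E)*exp(-2)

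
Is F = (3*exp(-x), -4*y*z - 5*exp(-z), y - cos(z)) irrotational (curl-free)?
No, ∇×F = (4*y + 1 - 5*exp(-z), 0, 0)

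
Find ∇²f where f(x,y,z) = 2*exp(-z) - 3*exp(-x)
2*exp(-z) - 3*exp(-x)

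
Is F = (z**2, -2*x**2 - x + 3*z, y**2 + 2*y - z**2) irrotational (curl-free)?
No, ∇×F = (2*y - 1, 2*z, -4*x - 1)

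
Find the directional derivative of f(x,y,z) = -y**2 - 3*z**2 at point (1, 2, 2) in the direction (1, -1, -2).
14*sqrt(6)/3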